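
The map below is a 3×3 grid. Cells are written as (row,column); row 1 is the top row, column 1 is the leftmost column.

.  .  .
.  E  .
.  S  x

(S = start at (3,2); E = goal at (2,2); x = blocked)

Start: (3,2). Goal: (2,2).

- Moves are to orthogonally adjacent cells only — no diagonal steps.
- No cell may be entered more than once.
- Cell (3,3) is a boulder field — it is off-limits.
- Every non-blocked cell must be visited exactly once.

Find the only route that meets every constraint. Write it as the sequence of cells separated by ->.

Need to visit all 8 open cells exactly once, starting at (3,2) and ending at (2,2).
Route from (3,2): left to (3,1), 2× up (reaching (1,1)), 2× right (reaching (1,3)), down to (2,3), left to (2,2) — 7 moves in all.
Check: all 8 open cells covered.

(3,2) -> (3,1) -> (2,1) -> (1,1) -> (1,2) -> (1,3) -> (2,3) -> (2,2)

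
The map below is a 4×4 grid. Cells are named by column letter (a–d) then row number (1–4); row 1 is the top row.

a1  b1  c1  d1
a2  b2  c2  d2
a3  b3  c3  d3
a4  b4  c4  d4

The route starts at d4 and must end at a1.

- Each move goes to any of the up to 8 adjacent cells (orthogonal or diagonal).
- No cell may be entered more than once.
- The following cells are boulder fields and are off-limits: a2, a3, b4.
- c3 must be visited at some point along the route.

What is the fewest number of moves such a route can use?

3

Any route passes through c3 somewhere between d4 and a1. Summing Chebyshev distances along the two legs (d4 → c3 → a1) gives a lower bound of 1 + 2 = 3 moves.
A route of 3 moves achieves this: d4 → c3 → b2 → a1.
Since 3 matches the lower bound, it is optimal.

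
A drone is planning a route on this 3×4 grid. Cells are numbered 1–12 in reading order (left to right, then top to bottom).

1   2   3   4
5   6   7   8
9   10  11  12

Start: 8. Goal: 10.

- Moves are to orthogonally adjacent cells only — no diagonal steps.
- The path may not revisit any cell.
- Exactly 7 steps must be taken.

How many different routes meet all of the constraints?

Need simple routes of exactly 7 moves from 8 to 10 (Manhattan distance 3, so 2 moves are spent on a detour and 2 undoing it).
Branch systematically from the start, pruning whenever the remaining move budget drops below the Manhattan distance to 10 or differs from it in parity. Grouping the completions by first move — via 4: 5; via 12: 2; via 7: 4 — and summing: 5 + 2 + 4 = 11.
That gives 11 routes.

11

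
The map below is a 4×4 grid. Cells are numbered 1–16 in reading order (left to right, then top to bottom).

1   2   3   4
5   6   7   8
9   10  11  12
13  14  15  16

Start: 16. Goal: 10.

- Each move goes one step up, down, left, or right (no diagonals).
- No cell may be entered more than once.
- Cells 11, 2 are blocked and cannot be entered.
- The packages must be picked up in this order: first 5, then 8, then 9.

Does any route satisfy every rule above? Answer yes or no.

Ignoring the required order, 4 revisit-free routes from 16 to 10 pass through all of 5, 8, and 9; the waypoint orders that occur are 8 → 5 → 9 (4) — never 5 → 8 → 9.

no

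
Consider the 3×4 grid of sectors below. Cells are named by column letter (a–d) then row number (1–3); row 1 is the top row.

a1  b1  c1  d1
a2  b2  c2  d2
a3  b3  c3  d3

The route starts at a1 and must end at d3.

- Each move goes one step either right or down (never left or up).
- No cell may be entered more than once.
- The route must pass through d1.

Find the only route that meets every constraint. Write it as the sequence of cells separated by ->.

Moves only go right or down, so the column and row indices never decrease.
Route from a1: 3× right (reaching d1), 2× down (reaching d3) — 5 moves in all.
Check: all required cells visited.

a1 -> b1 -> c1 -> d1 -> d2 -> d3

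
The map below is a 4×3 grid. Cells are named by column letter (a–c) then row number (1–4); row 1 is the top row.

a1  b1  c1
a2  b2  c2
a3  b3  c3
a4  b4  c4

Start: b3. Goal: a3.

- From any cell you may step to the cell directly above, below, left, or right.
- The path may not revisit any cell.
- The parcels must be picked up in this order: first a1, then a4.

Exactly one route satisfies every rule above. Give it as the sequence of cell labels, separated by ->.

b3 -> b2 -> a2 -> a1 -> b1 -> c1 -> c2 -> c3 -> c4 -> b4 -> a4 -> a3

The waypoints must appear in the order a1, a4, with no cell reused.
Route from b3: up to b2, left to a2, up to a1, 2× right (reaching c1), 3× down (reaching c4), 2× left (reaching a4), up to a3 — 11 moves in all.
Check: order respected (a1 at step 3, a4 at step 10).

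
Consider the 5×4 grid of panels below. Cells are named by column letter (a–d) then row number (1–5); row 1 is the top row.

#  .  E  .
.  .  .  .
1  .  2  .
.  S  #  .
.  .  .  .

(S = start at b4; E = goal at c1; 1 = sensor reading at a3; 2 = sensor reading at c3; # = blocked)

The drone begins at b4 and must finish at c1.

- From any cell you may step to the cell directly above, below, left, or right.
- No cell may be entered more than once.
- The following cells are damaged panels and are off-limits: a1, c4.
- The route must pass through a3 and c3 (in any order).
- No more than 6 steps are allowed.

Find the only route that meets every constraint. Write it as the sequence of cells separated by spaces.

Any route must reach a3 and c3 and still end at c1 within 6 moves, so the order of the required stops is forced.
Route from b4: left to a4, up to a3, 2× right (reaching c3), 2× up (reaching c1) — 6 moves in all.
Check: all required cells visited; 6 ≤ 6 moves.

b4 a4 a3 b3 c3 c2 c1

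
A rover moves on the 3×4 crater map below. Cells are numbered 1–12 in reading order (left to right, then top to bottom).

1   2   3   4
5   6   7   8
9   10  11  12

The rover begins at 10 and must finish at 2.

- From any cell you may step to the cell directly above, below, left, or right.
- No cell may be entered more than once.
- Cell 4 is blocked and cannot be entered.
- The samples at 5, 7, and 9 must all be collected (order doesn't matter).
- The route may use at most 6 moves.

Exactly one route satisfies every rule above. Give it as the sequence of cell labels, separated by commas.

10, 9, 5, 6, 7, 3, 2

The budget equals the shortest possible length, so every move has to be on a shortest route through the required cells.
Route from 10: left 1 to 9, up 1 to 5, right 2 to 7, up 1 to 3, left 1 to 2 — 6 moves in all.
Check: all required cells visited; 6 ≤ 6 moves.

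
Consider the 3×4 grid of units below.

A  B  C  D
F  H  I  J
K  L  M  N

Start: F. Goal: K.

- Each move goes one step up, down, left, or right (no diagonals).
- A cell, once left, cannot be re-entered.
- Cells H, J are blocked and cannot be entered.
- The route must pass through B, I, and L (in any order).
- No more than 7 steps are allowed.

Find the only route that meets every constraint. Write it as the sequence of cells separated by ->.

The 7-move cap with required stops at B, I, L leaves no slack for detours.
Route from F: up to A, 2× right (reaching C), 2× down (reaching M), 2× left (reaching K) — 7 moves in all.
Check: all required cells visited; 7 ≤ 7 moves.

F -> A -> B -> C -> I -> M -> L -> K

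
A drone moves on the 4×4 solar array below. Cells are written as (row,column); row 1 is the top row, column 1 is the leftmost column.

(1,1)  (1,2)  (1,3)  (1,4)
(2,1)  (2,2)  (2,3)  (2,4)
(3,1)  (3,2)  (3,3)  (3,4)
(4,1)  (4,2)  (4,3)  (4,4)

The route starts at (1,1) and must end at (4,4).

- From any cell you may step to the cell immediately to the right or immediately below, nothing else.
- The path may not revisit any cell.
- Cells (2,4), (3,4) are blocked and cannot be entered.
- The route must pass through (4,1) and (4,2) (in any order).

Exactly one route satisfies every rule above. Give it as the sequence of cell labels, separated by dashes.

(1,1) - (2,1) - (3,1) - (4,1) - (4,2) - (4,3) - (4,4)

Moves only go right or down, so the column and row indices never decrease.
Route from (1,1): 3× down (reaching (4,1)), 3× right (reaching (4,4)) — 6 moves in all.
Check: all required cells visited.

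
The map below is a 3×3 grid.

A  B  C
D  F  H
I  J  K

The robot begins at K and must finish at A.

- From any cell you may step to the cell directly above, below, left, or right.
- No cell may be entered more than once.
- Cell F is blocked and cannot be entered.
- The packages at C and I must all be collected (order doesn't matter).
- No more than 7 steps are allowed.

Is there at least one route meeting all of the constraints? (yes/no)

no

Even ignoring the no-revisit rule, getting from K to A, taking the cheapest ordering K → I → C → A needs at least 2 + 4 + 2 = 8 moves (Manhattan distance per leg), which exceeds the 7-move limit.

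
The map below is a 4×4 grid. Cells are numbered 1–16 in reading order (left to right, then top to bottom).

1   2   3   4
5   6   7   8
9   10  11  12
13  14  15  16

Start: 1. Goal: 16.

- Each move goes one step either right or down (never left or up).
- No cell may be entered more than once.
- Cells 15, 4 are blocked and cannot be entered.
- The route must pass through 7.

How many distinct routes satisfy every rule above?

A right/down-only route from 1 to 16 makes exactly 3 down-moves and 3 right-moves in some order.
With no other constraints that would be C(6,3) = 20 routes.
Split at 7 and multiply the segment counts (each segment already excludes blocked cells): 1→7: 3; 7→16: 2; product = 6.
That gives 6 routes.

6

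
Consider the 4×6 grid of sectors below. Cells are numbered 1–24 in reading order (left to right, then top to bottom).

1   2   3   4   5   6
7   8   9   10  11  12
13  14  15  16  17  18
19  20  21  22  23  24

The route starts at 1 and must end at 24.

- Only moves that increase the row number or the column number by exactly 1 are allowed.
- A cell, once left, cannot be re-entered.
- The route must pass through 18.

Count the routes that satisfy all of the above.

A right/down-only route from 1 to 24 makes exactly 3 down-moves and 5 right-moves in some order.
With no other constraints that would be C(8,3) = 56 routes.
Split at 18 and multiply the segment counts: 1→18: 21; 18→24: 1; product = 21.
That gives 21 routes.

21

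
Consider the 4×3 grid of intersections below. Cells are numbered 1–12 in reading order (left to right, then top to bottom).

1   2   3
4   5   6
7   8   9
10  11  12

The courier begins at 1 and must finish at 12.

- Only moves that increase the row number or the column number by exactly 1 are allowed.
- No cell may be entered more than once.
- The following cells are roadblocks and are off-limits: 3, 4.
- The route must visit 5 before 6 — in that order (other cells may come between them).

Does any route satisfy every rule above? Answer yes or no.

One route that works: 1 → 2 → 5 → 6 → 9 → 12.

yes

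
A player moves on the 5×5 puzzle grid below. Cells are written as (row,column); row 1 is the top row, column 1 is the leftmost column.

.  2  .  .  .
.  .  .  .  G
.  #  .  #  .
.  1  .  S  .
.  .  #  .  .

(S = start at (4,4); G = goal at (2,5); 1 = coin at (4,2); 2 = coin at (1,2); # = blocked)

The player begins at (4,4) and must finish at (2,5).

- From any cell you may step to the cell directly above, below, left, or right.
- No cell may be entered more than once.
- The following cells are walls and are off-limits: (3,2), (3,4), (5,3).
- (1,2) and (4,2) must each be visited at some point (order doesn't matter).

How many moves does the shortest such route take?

11

Any route passes through (1,2) and (4,2) in some order between (4,4) and (2,5). Summing Manhattan distances along each leg and taking the cheapest ordering ((4,4) → (4,2) → (1,2) → (2,5)) gives a lower bound of 2 + 3 + 4 = 9 moves.
That bound ignores the blocked cells. Measuring each leg by the fewest moves that actually steer around them ((4,4)→(4,2): 2; (4,2)→(1,2): 5; (1,2)→(2,5): 4) raises the lower bound to 11.
A route of 11 moves exists: (4,4) → (4,3) → (4,2) → (4,1) → (3,1) → (2,1) → (1,1) → (1,2) → (2,2) → (2,3) → (2,4) → (2,5).
Since 11 matches that lower bound, it is optimal.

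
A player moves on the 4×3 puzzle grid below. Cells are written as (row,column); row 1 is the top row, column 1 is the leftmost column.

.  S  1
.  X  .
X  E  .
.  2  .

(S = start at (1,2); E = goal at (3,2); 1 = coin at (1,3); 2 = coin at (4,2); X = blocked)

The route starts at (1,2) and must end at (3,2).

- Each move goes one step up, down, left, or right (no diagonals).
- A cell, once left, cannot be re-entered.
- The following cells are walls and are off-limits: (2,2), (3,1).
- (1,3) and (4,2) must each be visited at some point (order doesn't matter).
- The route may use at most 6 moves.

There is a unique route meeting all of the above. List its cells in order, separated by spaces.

(1,2) (1,3) (2,3) (3,3) (4,3) (4,2) (3,2)

Any route must reach (1,3) and (4,2) and still end at (3,2) within 6 moves, so the order of the required stops is forced.
Route from (1,2): right to (1,3), 3× down (reaching (4,3)), left to (4,2), up to (3,2) — 6 moves in all.
Check: all required cells visited; 6 ≤ 6 moves.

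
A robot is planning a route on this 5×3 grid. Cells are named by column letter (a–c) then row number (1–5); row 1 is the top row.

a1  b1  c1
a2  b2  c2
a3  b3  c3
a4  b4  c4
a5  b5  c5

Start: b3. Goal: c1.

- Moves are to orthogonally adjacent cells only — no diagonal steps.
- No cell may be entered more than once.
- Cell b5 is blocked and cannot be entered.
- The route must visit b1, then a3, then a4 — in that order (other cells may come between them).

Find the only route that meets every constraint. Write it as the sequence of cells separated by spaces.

The waypoints must appear in the order b1, a3, a4, with no cell reused.
Route from b3: up 2 to b1, left 1 to a1, down 3 to a4, right 2 to c4, up 3 to c1 — 11 moves in all.
Check: order respected (b1 at step 2, a3 at step 5, a4 at step 6).

b3 b2 b1 a1 a2 a3 a4 b4 c4 c3 c2 c1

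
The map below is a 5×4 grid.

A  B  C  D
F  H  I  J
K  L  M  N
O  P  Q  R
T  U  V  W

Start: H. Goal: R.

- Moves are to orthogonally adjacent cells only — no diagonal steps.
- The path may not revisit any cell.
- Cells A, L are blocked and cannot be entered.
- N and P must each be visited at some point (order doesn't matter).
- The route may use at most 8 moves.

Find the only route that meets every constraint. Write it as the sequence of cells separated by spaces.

The 8-move cap with required stops at N, P leaves no slack for detours.
Route from H: left to F, 2× down (reaching O), 2× right (reaching Q), up to M, right to N, down to R — 8 moves in all.
Check: all required cells visited; 8 ≤ 8 moves.

H F K O P Q M N R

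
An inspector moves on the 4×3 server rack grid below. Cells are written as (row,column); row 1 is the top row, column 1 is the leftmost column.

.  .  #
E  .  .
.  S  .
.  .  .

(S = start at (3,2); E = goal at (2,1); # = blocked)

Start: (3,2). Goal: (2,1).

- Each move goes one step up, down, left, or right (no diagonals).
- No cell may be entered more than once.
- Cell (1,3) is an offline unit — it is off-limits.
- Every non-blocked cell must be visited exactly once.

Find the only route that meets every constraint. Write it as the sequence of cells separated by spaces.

(3,2) (3,1) (4,1) (4,2) (4,3) (3,3) (2,3) (2,2) (1,2) (1,1) (2,1)

Need to visit all 11 open cells exactly once, starting at (3,2) and ending at (2,1).
Cell (1,1) has only two open neighbours ((2,1) and (1,2)), so the path must pass straight through it: one of those is the cell it's entered from and the other is where it exits.
Route from (3,2): left to (3,1), down to (4,1), 2× right (reaching (4,3)), 2× up (reaching (2,3)), left to (2,2), up to (1,2), left to (1,1), down to (2,1) — 10 moves in all.
Check: all 11 open cells covered.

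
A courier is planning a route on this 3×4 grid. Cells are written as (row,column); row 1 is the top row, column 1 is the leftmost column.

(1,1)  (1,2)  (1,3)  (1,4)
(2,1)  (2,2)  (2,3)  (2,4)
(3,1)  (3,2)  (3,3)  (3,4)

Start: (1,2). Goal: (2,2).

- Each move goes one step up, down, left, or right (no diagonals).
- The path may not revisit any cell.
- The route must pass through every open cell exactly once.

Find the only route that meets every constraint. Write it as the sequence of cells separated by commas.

Need to visit all 12 open cells exactly once, starting at (1,2) and ending at (2,2).
Cell (3,4) has only two open neighbours ((2,4) and (3,3)), so the path must pass straight through it: one of those is the cell it's entered from and the other is where it exits.
Route from (1,2): left to (1,1), 2× down (reaching (3,1)), 3× right (reaching (3,4)), 2× up (reaching (1,4)), left to (1,3), down to (2,3), left to (2,2) — 11 moves in all.
Check: all 12 open cells covered.

(1,2), (1,1), (2,1), (3,1), (3,2), (3,3), (3,4), (2,4), (1,4), (1,3), (2,3), (2,2)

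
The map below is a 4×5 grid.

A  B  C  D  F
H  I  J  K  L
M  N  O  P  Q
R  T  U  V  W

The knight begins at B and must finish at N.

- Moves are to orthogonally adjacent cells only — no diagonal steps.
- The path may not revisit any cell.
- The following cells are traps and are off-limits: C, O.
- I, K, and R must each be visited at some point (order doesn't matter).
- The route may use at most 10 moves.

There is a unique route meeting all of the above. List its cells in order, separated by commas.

The budget equals the shortest possible length, so every move has to be on a shortest route through the required cells.
Route from B: down 1 to I, right 2 to K, down 2 to V, left 3 to R, up 1 to M, right 1 to N — 10 moves in all.
Check: all required cells visited; 10 ≤ 10 moves.

B, I, J, K, P, V, U, T, R, M, N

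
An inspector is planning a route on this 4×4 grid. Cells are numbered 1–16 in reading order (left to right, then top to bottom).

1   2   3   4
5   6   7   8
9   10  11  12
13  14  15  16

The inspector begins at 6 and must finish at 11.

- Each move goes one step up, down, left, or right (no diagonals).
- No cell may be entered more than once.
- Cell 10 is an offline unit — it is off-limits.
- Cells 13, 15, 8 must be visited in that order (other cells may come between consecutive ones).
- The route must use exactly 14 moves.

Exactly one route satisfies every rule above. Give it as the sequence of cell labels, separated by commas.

The waypoints must appear in the order 13, 15, 8, with no cell reused.
Route from 6: up 1 to 2, left 1 to 1, down 3 to 13, right 3 to 16, up 3 to 4, left 1 to 3, down 2 to 11 — 14 moves in all.
Check: order respected (13 at step 5, 15 at step 7, 8 at step 10); 14 moves as required.

6, 2, 1, 5, 9, 13, 14, 15, 16, 12, 8, 4, 3, 7, 11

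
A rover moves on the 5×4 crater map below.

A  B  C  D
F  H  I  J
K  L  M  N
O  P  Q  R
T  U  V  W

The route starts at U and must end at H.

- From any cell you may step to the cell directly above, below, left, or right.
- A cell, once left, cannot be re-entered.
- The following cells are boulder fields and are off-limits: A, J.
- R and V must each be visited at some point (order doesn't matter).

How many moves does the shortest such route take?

Any route passes through R and V in some order between U and H. Summing Manhattan distances along each leg and taking the cheapest ordering (U → V → R → H) gives a lower bound of 1 + 2 + 4 = 7 moves.
A route of 7 moves achieves this: U → V → Q → R → N → M → I → H.
Since 7 matches the lower bound, it is optimal.

7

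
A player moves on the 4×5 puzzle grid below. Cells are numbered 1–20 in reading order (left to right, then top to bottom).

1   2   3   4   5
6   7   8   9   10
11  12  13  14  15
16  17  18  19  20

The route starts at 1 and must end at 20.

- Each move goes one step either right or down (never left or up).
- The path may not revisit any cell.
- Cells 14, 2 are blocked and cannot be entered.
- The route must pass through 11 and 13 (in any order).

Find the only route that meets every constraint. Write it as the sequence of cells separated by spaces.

1 6 11 12 13 18 19 20

Moves only go right or down, so the column and row indices never decrease.
Route from 1: down 2 to 11, right 2 to 13, down 1 to 18, right 2 to 20 — 7 moves in all.
Check: all required cells visited.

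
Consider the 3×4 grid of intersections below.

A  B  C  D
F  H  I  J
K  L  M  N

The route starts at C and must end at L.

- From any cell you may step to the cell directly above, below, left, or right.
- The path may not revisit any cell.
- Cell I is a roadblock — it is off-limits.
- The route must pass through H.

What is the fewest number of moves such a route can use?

Any route passes through H somewhere between C and L. Summing Manhattan distances along the two legs (C → H → L) gives a lower bound of 2 + 1 = 3 moves.
A route of 3 moves achieves this: C → B → H → L.
Since 3 matches the lower bound, it is optimal.

3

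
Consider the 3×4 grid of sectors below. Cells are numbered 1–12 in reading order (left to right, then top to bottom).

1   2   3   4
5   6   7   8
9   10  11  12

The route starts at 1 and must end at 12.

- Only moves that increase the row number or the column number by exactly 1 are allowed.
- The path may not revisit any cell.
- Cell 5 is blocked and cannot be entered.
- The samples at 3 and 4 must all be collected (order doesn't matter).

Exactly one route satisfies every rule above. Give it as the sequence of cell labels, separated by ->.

1 -> 2 -> 3 -> 4 -> 8 -> 12

Moves only go right or down, so the column and row indices never decrease.
Route from 1: 3× right (reaching 4), 2× down (reaching 12) — 5 moves in all.
Check: all required cells visited.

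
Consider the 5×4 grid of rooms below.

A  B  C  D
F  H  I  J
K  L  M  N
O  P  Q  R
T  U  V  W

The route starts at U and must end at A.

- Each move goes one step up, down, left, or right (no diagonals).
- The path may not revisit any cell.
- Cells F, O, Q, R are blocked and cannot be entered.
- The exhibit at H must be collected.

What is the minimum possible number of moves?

Any route passes through H somewhere between U and A. Summing Manhattan distances along the two legs (U → H → A) gives a lower bound of 3 + 2 = 5 moves.
A route of 5 moves achieves this: U → P → L → H → B → A.
Since 5 matches the lower bound, it is optimal.

5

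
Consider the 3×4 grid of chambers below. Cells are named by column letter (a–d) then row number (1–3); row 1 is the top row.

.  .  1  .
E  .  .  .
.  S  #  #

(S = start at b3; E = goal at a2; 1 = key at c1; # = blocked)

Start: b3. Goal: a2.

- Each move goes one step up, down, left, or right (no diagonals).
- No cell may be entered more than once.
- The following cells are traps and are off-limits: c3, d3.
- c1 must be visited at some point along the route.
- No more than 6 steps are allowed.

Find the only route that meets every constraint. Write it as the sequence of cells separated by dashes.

The 6-move cap with required stops at c1 leaves no slack for detours.
Route from b3: up to b2, right to c2, up to c1, 2× left (reaching a1), down to a2 — 6 moves in all.
Check: all required cells visited; 6 ≤ 6 moves.

b3 - b2 - c2 - c1 - b1 - a1 - a2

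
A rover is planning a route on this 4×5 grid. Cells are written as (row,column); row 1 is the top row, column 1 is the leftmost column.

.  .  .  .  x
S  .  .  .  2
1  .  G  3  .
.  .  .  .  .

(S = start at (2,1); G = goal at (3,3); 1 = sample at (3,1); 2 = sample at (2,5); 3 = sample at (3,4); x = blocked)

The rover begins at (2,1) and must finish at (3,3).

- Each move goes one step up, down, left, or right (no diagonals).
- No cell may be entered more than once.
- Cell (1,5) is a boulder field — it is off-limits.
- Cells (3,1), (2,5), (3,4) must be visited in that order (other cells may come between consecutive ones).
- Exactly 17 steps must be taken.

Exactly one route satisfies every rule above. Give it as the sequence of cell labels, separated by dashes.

(2,1) - (1,1) - (1,2) - (1,3) - (2,3) - (2,2) - (3,2) - (3,1) - (4,1) - (4,2) - (4,3) - (4,4) - (4,5) - (3,5) - (2,5) - (2,4) - (3,4) - (3,3)

The waypoints must appear in the order (3,1), (2,5), (3,4), with no cell reused.
Route from (2,1): up 1 to (1,1), right 2 to (1,3), down 1 to (2,3), left 1 to (2,2), down 1 to (3,2), left 1 to (3,1), down 1 to (4,1), right 4 to (4,5), up 2 to (2,5), left 1 to (2,4), down 1 to (3,4), left 1 to (3,3) — 17 moves in all.
Check: order respected (1 at step 7, 2 at step 14, 3 at step 16); 17 moves as required.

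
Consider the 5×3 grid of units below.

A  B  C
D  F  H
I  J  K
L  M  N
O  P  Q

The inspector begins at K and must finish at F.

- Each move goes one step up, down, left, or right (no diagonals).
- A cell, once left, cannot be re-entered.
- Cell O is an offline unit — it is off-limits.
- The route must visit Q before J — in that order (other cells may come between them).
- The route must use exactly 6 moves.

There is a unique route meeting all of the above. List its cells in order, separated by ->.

The waypoints must appear in the order Q, J, with no cell reused.
Route from K: 2× down (reaching Q), left to P, 3× up (reaching F) — 6 moves in all.
Check: order respected (Q at step 2, J at step 5); 6 moves as required.

K -> N -> Q -> P -> M -> J -> F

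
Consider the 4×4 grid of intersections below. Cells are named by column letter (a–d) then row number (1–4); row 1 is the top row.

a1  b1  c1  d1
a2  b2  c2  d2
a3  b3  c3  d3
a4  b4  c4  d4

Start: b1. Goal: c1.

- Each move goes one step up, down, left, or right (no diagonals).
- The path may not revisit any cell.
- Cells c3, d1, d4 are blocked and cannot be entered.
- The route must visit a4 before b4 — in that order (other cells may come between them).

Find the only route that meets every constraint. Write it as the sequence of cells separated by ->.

b1 -> a1 -> a2 -> a3 -> a4 -> b4 -> b3 -> b2 -> c2 -> c1

The waypoints must appear in the order a4, b4, with no cell reused.
Route from b1: left 1 to a1, down 3 to a4, right 1 to b4, up 2 to b2, right 1 to c2, up 1 to c1 — 9 moves in all.
Check: order respected (a4 at step 4, b4 at step 5).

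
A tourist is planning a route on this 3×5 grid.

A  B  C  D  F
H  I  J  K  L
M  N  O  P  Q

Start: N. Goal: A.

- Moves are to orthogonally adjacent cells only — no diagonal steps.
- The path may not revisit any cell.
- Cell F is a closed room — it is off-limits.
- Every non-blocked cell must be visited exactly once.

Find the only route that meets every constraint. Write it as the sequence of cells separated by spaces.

N M H I J O P Q L K D C B A

Need to visit all 14 open cells exactly once, starting at N and ending at A.
Route from N: left to M, up to H, 2× right (reaching J), down to O, 2× right (reaching Q), up to L, left to K, up to D, 3× left (reaching A) — 13 moves in all.
Check: all 14 open cells covered.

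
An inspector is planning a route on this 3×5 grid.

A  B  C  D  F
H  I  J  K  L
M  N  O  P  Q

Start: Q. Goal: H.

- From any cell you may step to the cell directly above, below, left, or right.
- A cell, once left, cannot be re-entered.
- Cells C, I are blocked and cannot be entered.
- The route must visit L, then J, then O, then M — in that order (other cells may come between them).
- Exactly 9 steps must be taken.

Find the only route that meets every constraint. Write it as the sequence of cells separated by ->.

The waypoints must appear in the order L, J, O, M, with no cell reused.
Route from Q: up 2 to F, left 1 to D, down 1 to K, left 1 to J, down 1 to O, left 2 to M, up 1 to H — 9 moves in all.
Check: order respected (L at step 1, J at step 5, O at step 6, M at step 8); 9 moves as required.

Q -> L -> F -> D -> K -> J -> O -> N -> M -> H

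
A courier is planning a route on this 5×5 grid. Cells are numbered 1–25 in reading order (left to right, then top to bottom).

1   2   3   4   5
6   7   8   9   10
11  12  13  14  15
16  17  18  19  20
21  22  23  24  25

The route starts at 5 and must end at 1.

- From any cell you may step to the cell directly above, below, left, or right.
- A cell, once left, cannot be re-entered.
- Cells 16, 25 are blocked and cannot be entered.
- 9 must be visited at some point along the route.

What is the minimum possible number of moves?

Any route passes through 9 somewhere between 5 and 1. Summing Manhattan distances along the two legs (5 → 9 → 1) gives a lower bound of 2 + 4 = 6 moves.
A route of 6 moves achieves this: 5 → 10 → 9 → 4 → 3 → 2 → 1.
Since 6 matches the lower bound, it is optimal.

6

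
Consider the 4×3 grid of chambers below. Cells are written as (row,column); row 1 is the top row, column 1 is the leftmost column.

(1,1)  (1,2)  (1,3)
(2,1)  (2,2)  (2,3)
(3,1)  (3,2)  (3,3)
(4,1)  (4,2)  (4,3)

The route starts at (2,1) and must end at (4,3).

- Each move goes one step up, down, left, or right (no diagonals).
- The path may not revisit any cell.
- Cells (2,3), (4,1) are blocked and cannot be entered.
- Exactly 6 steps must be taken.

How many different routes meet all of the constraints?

Need simple routes of exactly 6 moves from (2,1) to (4,3) (Manhattan distance 4, so 1 moves are spent on a detour and 1 undoing it).
Enumerating: (2,1) (1,1) (1,2) (2,2) (3,2) (4,2) (4,3) | (2,1) (1,1) (1,2) (2,2) (3,2) (3,3) (4,3).
That gives 2 routes.

2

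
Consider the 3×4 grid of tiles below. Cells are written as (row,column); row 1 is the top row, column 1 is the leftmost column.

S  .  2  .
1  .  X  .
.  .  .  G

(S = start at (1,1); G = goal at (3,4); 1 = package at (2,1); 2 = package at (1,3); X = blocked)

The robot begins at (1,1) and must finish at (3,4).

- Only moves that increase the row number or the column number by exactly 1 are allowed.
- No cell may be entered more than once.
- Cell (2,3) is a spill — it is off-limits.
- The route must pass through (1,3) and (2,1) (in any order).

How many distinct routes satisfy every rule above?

A right/down-only route from (1,1) to (3,4) makes exactly 2 down-moves and 3 right-moves in some order.
With no other constraints that would be C(5,2) = 10 routes.
(2,1) is below but to the left of (1,3): going (1,3) → (2,1) would need a leftward move and (2,1) → (1,3) an upward move, so no right/down-only route can visit both required cells.
No route satisfies every constraint, so the count is 0.

0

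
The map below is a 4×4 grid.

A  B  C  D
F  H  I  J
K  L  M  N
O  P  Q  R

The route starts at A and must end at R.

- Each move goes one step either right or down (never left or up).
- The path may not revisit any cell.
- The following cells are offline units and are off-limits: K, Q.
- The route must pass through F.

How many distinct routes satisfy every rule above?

3

A right/down-only route from A to R makes exactly 3 down-moves and 3 right-moves in some order.
With no other constraints that would be C(6,3) = 20 routes.
Split at F and multiply the segment counts (each segment already excludes blocked cells): A→F: 1; F→R: 3; product = 3.
That gives 3 routes.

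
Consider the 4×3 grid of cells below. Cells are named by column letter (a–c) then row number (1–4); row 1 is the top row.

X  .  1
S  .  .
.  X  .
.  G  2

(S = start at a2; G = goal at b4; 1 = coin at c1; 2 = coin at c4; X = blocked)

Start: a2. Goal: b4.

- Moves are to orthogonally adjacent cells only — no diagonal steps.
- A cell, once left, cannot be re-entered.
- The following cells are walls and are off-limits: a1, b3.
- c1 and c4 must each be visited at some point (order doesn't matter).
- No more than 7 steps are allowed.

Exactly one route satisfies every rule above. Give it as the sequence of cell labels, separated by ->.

Any route must reach c1 and c4 and still end at b4 within 7 moves, so the order of the required stops is forced.
Route from a2: right 1 to b2, up 1 to b1, right 1 to c1, down 3 to c4, left 1 to b4 — 7 moves in all.
Check: all required cells visited; 7 ≤ 7 moves.

a2 -> b2 -> b1 -> c1 -> c2 -> c3 -> c4 -> b4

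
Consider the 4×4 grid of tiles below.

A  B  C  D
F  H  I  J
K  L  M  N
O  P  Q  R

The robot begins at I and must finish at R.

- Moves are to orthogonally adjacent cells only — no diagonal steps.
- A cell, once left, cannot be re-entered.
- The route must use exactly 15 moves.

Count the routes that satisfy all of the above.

Need simple routes of exactly 15 moves from I to R (Manhattan distance 3, so 6 moves are spent on a detour and 6 undoing it).
Enumerating: I C D J N M L H B A F K O P Q R | I M Q P O K L H F A B C D J N R | I M N J D C B A F H L K O P Q R | I H L P O K F A B C D J N M Q R | I H L M Q P O K F A B C D J N R | I H L M N J D C B A F K O P Q R | I H F A B C D J N M L K O P Q R | I J D C B A F H L K O P Q M N R.
That gives 8 routes.

8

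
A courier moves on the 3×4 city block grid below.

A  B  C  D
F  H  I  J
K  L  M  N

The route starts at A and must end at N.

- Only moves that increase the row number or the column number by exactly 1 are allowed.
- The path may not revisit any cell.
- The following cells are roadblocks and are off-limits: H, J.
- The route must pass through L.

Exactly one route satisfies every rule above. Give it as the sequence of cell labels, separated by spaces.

A F K L M N

Moves only go right or down, so the column and row indices never decrease.
Route from A: down 2 to K, right 3 to N — 5 moves in all.
Check: all required cells visited.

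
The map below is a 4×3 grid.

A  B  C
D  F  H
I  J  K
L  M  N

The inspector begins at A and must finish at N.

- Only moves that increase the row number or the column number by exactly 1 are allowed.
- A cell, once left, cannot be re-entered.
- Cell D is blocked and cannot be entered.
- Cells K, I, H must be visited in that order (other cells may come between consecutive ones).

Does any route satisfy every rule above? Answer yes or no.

no

I lies to the left of K, so going from K to I would need a leftward move — but moves only go right/down, so K cannot be visited before I.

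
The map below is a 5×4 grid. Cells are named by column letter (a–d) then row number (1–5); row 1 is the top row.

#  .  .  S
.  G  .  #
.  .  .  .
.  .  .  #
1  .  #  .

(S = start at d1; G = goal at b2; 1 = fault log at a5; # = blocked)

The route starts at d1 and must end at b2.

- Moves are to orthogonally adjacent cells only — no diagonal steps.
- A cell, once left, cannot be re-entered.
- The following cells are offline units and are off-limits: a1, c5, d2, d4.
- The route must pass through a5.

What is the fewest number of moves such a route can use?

11

Any route passes through a5 somewhere between d1 and b2. Summing Manhattan distances along the two legs (d1 → a5 → b2) gives a lower bound of 7 + 4 = 11 moves.
A route of 11 moves achieves this: d1 → c1 → c2 → c3 → c4 → b4 → b5 → a5 → a4 → a3 → a2 → b2.
Since 11 matches the lower bound, it is optimal.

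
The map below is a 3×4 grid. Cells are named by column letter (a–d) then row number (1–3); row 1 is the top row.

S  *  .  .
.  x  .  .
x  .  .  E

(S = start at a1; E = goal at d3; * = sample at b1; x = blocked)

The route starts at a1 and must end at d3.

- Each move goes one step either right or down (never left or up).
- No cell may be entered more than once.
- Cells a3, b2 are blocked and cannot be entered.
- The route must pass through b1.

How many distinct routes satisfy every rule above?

3

A right/down-only route from a1 to d3 makes exactly 2 down-moves and 3 right-moves in some order.
With no other constraints that would be C(5,2) = 10 routes.
Split at b1 and multiply the segment counts (each segment already excludes blocked cells): a1→b1: 1; b1→d3: 3; product = 3.
That gives 3 routes.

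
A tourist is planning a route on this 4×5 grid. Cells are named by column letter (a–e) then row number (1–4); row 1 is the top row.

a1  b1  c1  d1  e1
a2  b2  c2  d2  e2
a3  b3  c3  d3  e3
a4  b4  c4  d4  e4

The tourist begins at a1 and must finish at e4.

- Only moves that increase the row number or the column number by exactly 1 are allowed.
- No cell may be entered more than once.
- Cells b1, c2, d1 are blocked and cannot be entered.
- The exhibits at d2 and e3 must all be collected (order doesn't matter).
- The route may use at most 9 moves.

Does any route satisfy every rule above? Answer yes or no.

no

Right/down moves force the required cells to be taken in the order d2, e3. Every right/down route from a1 to d2 runs into a blocked cell, so that leg cannot be completed.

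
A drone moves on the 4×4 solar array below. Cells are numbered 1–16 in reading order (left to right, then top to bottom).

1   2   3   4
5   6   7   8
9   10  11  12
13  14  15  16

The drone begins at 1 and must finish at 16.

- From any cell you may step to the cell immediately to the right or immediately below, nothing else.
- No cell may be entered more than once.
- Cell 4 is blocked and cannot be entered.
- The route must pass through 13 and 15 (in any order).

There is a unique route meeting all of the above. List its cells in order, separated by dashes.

1 - 5 - 9 - 13 - 14 - 15 - 16

Moves only go right or down, so the column and row indices never decrease.
Route from 1: down 3 to 13, right 3 to 16 — 6 moves in all.
Check: all required cells visited.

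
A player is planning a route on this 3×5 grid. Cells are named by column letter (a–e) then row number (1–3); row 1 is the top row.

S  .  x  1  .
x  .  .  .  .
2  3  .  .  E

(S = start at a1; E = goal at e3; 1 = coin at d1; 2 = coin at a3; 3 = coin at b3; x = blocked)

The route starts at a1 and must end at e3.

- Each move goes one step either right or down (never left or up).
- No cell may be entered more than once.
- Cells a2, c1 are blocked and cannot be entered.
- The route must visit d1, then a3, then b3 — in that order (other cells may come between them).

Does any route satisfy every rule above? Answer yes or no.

a3 lies to the left of d1, so going from d1 to a3 would need a leftward move — but moves only go right/down, so d1 cannot be visited before a3.

no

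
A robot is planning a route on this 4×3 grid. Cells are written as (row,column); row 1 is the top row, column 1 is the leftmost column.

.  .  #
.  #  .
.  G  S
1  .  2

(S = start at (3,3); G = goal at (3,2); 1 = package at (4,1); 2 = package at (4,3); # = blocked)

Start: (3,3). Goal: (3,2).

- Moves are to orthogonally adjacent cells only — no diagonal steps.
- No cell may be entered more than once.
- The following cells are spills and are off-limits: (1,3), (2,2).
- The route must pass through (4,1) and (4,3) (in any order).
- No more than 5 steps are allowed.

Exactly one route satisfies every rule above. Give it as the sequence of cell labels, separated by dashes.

Any route must reach (4,1) and (4,3) and still end at (3,2) within 5 moves, so the order of the required stops is forced.
Route from (3,3): down to (4,3), 2× left (reaching (4,1)), up to (3,1), right to (3,2) — 5 moves in all.
Check: all required cells visited; 5 ≤ 5 moves.

(3,3) - (4,3) - (4,2) - (4,1) - (3,1) - (3,2)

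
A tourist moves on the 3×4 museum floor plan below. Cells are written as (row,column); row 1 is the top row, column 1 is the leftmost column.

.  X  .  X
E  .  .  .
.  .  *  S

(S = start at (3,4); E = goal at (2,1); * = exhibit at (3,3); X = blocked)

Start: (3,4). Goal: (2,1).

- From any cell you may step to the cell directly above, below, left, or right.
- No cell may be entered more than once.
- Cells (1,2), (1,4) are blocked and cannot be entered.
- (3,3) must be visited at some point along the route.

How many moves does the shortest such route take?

Any route passes through (3,3) somewhere between (3,4) and (2,1). Summing Manhattan distances along the two legs ((3,4) → (3,3) → (2,1)) gives a lower bound of 1 + 3 = 4 moves.
A route of 4 moves achieves this: (3,4) → (3,3) → (2,3) → (2,2) → (2,1).
Since 4 matches the lower bound, it is optimal.

4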